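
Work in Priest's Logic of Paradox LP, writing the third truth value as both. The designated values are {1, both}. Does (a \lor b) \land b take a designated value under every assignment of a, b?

Countermodel: a=1, b=0 gives 0, which is not designated.

No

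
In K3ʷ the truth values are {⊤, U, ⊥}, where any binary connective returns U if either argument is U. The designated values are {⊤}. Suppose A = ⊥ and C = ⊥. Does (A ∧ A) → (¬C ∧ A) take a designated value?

A ∧ A = ⊥ ∧ ⊥ = ⊥
¬C = ¬⊥ = ⊤
¬C ∧ A = ⊤ ∧ ⊥ = ⊥
(A ∧ A) → (¬C ∧ A) = ⊥ → ⊥ = ⊤
⊤ ∈ {⊤}.

Yes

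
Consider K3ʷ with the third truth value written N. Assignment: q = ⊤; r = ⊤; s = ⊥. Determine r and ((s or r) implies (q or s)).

s or r = ⊥ or ⊤ = ⊤
q or s = ⊤ or ⊥ = ⊤
(s or r) implies (q or s) = ⊤ implies ⊤ = ⊤
r and ((s or r) implies (q or s)) = ⊤ and ⊤ = ⊤

⊤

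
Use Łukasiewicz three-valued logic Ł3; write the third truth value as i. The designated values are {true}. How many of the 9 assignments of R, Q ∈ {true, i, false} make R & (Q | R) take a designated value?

Designated under: (R=true, Q=true); (R=true, Q=i); (R=true, Q=false).

3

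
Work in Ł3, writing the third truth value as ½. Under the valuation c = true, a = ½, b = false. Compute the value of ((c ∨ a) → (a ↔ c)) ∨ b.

½

c ∨ a = true ∨ ½ = true
a ↔ c = ½ ↔ true = ½  [1 − |½−1|]
(c ∨ a) → (a ↔ c) = true → ½ = ½
((c ∨ a) → (a ↔ c)) ∨ b = ½ ∨ false = ½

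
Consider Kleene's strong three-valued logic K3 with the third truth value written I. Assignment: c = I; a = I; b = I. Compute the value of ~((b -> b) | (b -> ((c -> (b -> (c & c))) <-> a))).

I

b -> b = I -> I = I  [~I | I]
c & c = I & I = I
b -> (c & c) = I -> I = I
c -> (b -> (c & c)) = I -> I = I
(c -> (b -> (c & c))) <-> a = I <-> I = I
b -> ((c -> (b -> (c & c))) <-> a) = I -> I = I
(b -> b) | (b -> ((c -> (b -> (c & c))) <-> a)) = I | I = I
~((b -> b) | (b -> ((c -> (b -> (c & c))) <-> a))) = ~I = I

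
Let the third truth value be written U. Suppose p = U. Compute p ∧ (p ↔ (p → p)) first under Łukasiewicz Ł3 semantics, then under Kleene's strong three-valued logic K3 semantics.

U; U

In Łukasiewicz Ł3: p → p = U → U = True  [min(1, 1−½+½)]
p ↔ (p → p) = U ↔ True = U
p ∧ (p ↔ (p → p)) = U ∧ U = U
In Kleene's strong three-valued logic K3: p → p = U → U = U  [¬U ∨ U]
p ↔ (p → p) = U ↔ U = U
p ∧ (p ↔ (p → p)) = U ∧ U = U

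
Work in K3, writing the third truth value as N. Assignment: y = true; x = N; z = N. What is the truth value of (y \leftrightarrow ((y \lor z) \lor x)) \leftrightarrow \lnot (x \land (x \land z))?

N

y \lor z = true \lor N = true
(y \lor z) \lor x = true \lor N = true
y \leftrightarrow ((y \lor z) \lor x) = true \leftrightarrow true = true
x \land z = N \land N = N
x \land (x \land z) = N \land N = N
\lnot (x \land (x \land z)) = \lnot N = N
(y \leftrightarrow ((y \lor z) \lor x)) \leftrightarrow \lnot (x \land (x \land z)) = true \leftrightarrow N = N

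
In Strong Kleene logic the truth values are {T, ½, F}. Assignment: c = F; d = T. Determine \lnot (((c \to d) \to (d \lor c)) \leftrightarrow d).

F

c \to d = F \to T = T
d \lor c = T \lor F = T
(c \to d) \to (d \lor c) = T \to T = T
((c \to d) \to (d \lor c)) \leftrightarrow d = T \leftrightarrow T = T
\lnot (((c \to d) \to (d \lor c)) \leftrightarrow d) = \lnot T = F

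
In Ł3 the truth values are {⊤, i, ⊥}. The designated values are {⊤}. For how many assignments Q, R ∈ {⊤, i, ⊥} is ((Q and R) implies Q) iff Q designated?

3

Designated under: (Q=⊤, R=⊤); (Q=⊤, R=i); (Q=⊤, R=⊥).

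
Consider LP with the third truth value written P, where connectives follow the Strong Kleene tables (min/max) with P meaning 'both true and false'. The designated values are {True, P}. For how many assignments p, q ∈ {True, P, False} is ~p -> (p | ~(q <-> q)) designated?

7

Of the 9 assignments, 7 give a value in {True, P}.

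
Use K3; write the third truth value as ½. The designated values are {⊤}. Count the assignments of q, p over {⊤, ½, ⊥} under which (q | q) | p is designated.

5

Of the 9 assignments, 5 give a value in {⊤}.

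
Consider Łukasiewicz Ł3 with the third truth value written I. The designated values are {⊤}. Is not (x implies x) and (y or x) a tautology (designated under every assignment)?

No

Countermodel: x=⊤, y=⊤ gives ⊥, which is not designated.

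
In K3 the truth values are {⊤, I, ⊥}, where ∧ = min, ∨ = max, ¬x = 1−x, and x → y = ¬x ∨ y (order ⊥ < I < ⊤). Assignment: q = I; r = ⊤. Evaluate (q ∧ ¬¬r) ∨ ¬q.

I

¬r = ¬⊤ = ⊥
¬¬r = ¬⊥ = ⊤
q ∧ ¬¬r = I ∧ ⊤ = I
¬q = ¬I = I
(q ∧ ¬¬r) ∨ ¬q = I ∨ I = I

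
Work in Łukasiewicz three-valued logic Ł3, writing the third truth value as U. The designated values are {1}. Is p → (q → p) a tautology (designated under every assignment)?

Yes

Every assignment of p, q over {1, U, 0} gives a value in {1}.
In particular, with p=U, q=U: p → (q → p) = 1.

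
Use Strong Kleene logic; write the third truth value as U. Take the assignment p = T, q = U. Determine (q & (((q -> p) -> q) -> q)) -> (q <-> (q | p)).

q -> p = U -> T = T  [~U | T]
(q -> p) -> q = T -> U = U
((q -> p) -> q) -> q = U -> U = U
q & (((q -> p) -> q) -> q) = U & U = U
q | p = U | T = T
q <-> (q | p) = U <-> T = U
(q & (((q -> p) -> q) -> q)) -> (q <-> (q | p)) = U -> U = U

U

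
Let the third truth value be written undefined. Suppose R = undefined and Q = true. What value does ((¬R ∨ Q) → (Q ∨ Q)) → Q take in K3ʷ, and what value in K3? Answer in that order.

undefined; true

In K3ʷ: ¬R = ¬undefined = undefined
¬R ∨ Q = undefined ∨ true = undefined
Q ∨ Q = true ∨ true = true
(¬R ∨ Q) → (Q ∨ Q) = undefined → true = undefined  [any arg is the third value ⇒ result is the third value]
((¬R ∨ Q) → (Q ∨ Q)) → Q = undefined → true = undefined
In K3: ¬R = ¬undefined = undefined
¬R ∨ Q = undefined ∨ true = true
Q ∨ Q = true ∨ true = true
(¬R ∨ Q) → (Q ∨ Q) = true → true = true
((¬R ∨ Q) → (Q ∨ Q)) → Q = true → true = true
They differ because K3ʷ and K3 treat undefined differently under the binary connectives.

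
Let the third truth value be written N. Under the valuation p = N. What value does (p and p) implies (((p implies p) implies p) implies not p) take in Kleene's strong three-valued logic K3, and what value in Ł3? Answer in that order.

In Kleene's strong three-valued logic K3: p and p = N and N = N
p implies p = N implies N = N
(p implies p) implies p = N implies N = N
not p = not N = N
((p implies p) implies p) implies not p = N implies N = N
(p and p) implies (((p implies p) implies p) implies not p) = N implies N = N
In Ł3: p and p = N and N = N
p implies p = N implies N = true  [min(1, 1−½+½)]
(p implies p) implies p = true implies N = N
not p = not N = N
((p implies p) implies p) implies not p = N implies N = true
(p and p) implies (((p implies p) implies p) implies not p) = N implies true = true
They differ because Kleene's strong three-valued logic K3 and Ł3 treat N differently under implication.

N; true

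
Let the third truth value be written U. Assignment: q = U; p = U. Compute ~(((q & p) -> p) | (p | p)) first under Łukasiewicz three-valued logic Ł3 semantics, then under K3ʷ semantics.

In Łukasiewicz three-valued logic Ł3: q & p = U & U = U
(q & p) -> p = U -> U = T  [min(1, 1−½+½)]
p | p = U | U = U
((q & p) -> p) | (p | p) = T | U = T
~(((q & p) -> p) | (p | p)) = ~T = F
In K3ʷ: q & p = U & U = U
(q & p) -> p = U -> U = U  [any arg is the third value ⇒ result is the third value]
p | p = U | U = U
((q & p) -> p) | (p | p) = U | U = U
~(((q & p) -> p) | (p | p)) = ~U = U
They differ because Łukasiewicz three-valued logic Ł3 and K3ʷ treat U differently under the binary connectives.

F; U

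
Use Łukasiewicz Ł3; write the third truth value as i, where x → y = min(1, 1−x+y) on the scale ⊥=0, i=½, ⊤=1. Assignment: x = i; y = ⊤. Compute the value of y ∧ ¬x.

i

¬x = ¬i = i
y ∧ ¬x = ⊤ ∧ i = i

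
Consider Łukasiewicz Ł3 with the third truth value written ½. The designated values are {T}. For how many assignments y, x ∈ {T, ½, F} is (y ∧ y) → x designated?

6

Of the 9 assignments, 6 give a value in {T}.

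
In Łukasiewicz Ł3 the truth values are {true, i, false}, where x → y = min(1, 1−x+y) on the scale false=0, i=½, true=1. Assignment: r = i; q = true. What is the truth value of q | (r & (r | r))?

true

r | r = i | i = i
r & (r | r) = i & i = i
q | (r & (r | r)) = true | i = true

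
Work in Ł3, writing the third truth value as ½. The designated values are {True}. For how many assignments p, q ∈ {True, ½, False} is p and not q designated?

Designated under: (p=True, q=False).

1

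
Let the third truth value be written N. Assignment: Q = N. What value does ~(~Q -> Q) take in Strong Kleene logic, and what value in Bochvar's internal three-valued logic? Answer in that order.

In Strong Kleene logic: ~Q = ~N = N
~Q -> Q = N -> N = N  [~N | N]
~(~Q -> Q) = ~N = N
In Bochvar's internal three-valued logic: ~Q = ~N = N
~Q -> Q = N -> N = N  [any arg is the third value ⇒ result is the third value]
~(~Q -> Q) = ~N = N

N; N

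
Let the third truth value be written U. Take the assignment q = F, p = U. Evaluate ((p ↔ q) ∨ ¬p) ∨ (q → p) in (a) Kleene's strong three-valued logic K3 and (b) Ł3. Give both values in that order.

In Kleene's strong three-valued logic K3: p ↔ q = U ↔ F = U
¬p = ¬U = U
(p ↔ q) ∨ ¬p = U ∨ U = U
q → p = F → U = T  [¬F ∨ U]
((p ↔ q) ∨ ¬p) ∨ (q → p) = U ∨ T = T
In Ł3: p ↔ q = U ↔ F = U  [1 − |½−0|]
¬p = ¬U = U
(p ↔ q) ∨ ¬p = U ∨ U = U
q → p = F → U = T
((p ↔ q) ∨ ¬p) ∨ (q → p) = U ∨ T = T

T; T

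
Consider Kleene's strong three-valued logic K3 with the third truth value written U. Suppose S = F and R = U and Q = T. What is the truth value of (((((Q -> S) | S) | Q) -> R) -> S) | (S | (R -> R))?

U

Q -> S = T -> F = F
(Q -> S) | S = F | F = F
((Q -> S) | S) | Q = F | T = T
(((Q -> S) | S) | Q) -> R = T -> U = U
((((Q -> S) | S) | Q) -> R) -> S = U -> F = U
R -> R = U -> U = U
S | (R -> R) = F | U = U
(((((Q -> S) | S) | Q) -> R) -> S) | (S | (R -> R)) = U | U = U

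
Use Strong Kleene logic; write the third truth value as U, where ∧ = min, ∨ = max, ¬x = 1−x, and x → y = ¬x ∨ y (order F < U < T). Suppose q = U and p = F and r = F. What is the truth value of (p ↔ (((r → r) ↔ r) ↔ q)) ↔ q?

U

r → r = F → F = T
(r → r) ↔ r = T ↔ F = F
((r → r) ↔ r) ↔ q = F ↔ U = U
p ↔ (((r → r) ↔ r) ↔ q) = F ↔ U = U
(p ↔ (((r → r) ↔ r) ↔ q)) ↔ q = U ↔ U = U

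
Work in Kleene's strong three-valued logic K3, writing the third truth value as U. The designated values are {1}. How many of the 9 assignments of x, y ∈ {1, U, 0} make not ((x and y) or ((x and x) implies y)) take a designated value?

Designated under: (x=1, y=0).

1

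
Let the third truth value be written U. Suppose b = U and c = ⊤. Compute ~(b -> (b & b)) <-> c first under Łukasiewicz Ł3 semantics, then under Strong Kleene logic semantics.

⊥; U

In Łukasiewicz Ł3: b & b = U & U = U
b -> (b & b) = U -> U = ⊤  [min(1, 1−½+½)]
~(b -> (b & b)) = ~⊤ = ⊥
~(b -> (b & b)) <-> c = ⊥ <-> ⊤ = ⊥
In Strong Kleene logic: b & b = U & U = U
b -> (b & b) = U -> U = U  [~U | U]
~(b -> (b & b)) = ~U = U
~(b -> (b & b)) <-> c = U <-> ⊤ = U
They differ because Łukasiewicz Ł3 and Strong Kleene logic treat U differently under implication.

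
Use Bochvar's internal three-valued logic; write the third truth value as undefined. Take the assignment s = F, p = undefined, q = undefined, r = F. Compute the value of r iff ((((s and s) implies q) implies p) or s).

undefined

s and s = F and F = F
(s and s) implies q = F implies undefined = undefined  [any arg is the third value ⇒ result is the third value]
((s and s) implies q) implies p = undefined implies undefined = undefined
(((s and s) implies q) implies p) or s = undefined or F = undefined
r iff ((((s and s) implies q) implies p) or s) = F iff undefined = undefined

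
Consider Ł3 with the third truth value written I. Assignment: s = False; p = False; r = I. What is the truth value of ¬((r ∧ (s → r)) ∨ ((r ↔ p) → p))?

s → r = False → I = True  [min(1, 1−0+½)]
r ∧ (s → r) = I ∧ True = I
r ↔ p = I ↔ False = I
(r ↔ p) → p = I → False = I
(r ∧ (s → r)) ∨ ((r ↔ p) → p) = I ∨ I = I
¬((r ∧ (s → r)) ∨ ((r ↔ p) → p)) = ¬I = I

I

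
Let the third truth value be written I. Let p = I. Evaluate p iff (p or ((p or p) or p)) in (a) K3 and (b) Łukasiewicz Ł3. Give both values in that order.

In K3: p or p = I or I = I
(p or p) or p = I or I = I
p or ((p or p) or p) = I or I = I
p iff (p or ((p or p) or p)) = I iff I = I
In Łukasiewicz Ł3: p or p = I or I = I
(p or p) or p = I or I = I
p or ((p or p) or p) = I or I = I
p iff (p or ((p or p) or p)) = I iff I = True  [1 − |½−½|]
They differ because K3 and Łukasiewicz Ł3 treat I differently under implication.

I; True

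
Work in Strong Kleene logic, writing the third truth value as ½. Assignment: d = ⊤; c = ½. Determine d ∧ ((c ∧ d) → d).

c ∧ d = ½ ∧ ⊤ = ½
(c ∧ d) → d = ½ → ⊤ = ⊤  [¬½ ∨ ⊤]
d ∧ ((c ∧ d) → d) = ⊤ ∧ ⊤ = ⊤

⊤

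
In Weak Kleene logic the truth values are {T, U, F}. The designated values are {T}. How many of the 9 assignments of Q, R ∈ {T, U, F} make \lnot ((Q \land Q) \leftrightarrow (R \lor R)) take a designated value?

Designated under: (Q=T, R=F); (Q=F, R=T).

2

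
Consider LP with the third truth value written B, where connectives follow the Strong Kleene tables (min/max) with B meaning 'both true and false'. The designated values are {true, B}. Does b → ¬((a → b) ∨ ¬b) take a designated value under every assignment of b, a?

No

Countermodel: b=true, a=true gives false, which is not designated.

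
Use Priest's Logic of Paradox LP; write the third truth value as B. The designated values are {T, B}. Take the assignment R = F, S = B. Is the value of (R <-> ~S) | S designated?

~S = ~B = B
R <-> ~S = F <-> B = B
(R <-> ~S) | S = B | B = B
B ∈ {T, B}.

Yes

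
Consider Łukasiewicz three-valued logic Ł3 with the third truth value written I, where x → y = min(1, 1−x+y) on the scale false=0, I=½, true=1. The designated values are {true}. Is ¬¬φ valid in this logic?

No

Countermodel: φ=I gives I, which is not designated.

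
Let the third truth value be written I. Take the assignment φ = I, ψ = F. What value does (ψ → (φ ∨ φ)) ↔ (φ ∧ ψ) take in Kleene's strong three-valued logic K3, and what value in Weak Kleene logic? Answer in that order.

In Kleene's strong three-valued logic K3: φ ∨ φ = I ∨ I = I
ψ → (φ ∨ φ) = F → I = T
φ ∧ ψ = I ∧ F = F
(ψ → (φ ∨ φ)) ↔ (φ ∧ ψ) = T ↔ F = F
In Weak Kleene logic: φ ∨ φ = I ∨ I = I
ψ → (φ ∨ φ) = F → I = I  [any arg is the third value ⇒ result is the third value]
φ ∧ ψ = I ∧ F = I
(ψ → (φ ∨ φ)) ↔ (φ ∧ ψ) = I ↔ I = I
They differ because Kleene's strong three-valued logic K3 and Weak Kleene logic treat I differently under the binary connectives.

F; I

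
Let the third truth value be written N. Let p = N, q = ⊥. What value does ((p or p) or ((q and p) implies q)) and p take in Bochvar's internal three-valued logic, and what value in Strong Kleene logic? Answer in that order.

N; N

In Bochvar's internal three-valued logic: p or p = N or N = N
q and p = ⊥ and N = N
(q and p) implies q = N implies ⊥ = N  [any arg is the third value ⇒ result is the third value]
(p or p) or ((q and p) implies q) = N or N = N
((p or p) or ((q and p) implies q)) and p = N and N = N
In Strong Kleene logic: p or p = N or N = N
q and p = ⊥ and N = ⊥
(q and p) implies q = ⊥ implies ⊥ = ⊤
(p or p) or ((q and p) implies q) = N or ⊤ = ⊤
((p or p) or ((q and p) implies q)) and p = ⊤ and N = N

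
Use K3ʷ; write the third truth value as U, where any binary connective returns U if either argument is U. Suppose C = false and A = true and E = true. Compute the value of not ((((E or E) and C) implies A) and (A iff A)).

false

E or E = true or true = true
(E or E) and C = true and false = false
((E or E) and C) implies A = false implies true = true
A iff A = true iff true = true
(((E or E) and C) implies A) and (A iff A) = true and true = true
not ((((E or E) and C) implies A) and (A iff A)) = not true = false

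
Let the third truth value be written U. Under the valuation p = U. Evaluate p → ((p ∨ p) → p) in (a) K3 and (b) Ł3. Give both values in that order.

U; 1

In K3: p ∨ p = U ∨ U = U
(p ∨ p) → p = U → U = U  [¬U ∨ U]
p → ((p ∨ p) → p) = U → U = U
In Ł3: p ∨ p = U ∨ U = U
(p ∨ p) → p = U → U = 1  [min(1, 1−½+½)]
p → ((p ∨ p) → p) = U → 1 = 1
They differ because K3 and Ł3 treat U differently under implication.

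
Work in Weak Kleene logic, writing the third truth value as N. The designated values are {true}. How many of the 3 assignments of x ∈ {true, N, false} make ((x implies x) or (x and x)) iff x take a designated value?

x=true: true ✓
x=N: N ·
x=false: false ·

1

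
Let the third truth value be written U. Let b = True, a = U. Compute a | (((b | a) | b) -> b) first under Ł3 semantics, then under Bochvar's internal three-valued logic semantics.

True; U

In Ł3: b | a = True | U = True
(b | a) | b = True | True = True
((b | a) | b) -> b = True -> True = True
a | (((b | a) | b) -> b) = U | True = True
In Bochvar's internal three-valued logic: b | a = True | U = U
(b | a) | b = U | True = U
((b | a) | b) -> b = U -> True = U
a | (((b | a) | b) -> b) = U | U = U
They differ because Ł3 and Bochvar's internal three-valued logic treat U differently under the binary connectives.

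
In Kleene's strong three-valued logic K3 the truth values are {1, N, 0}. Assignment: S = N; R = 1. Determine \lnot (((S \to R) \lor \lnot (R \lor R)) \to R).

0

S \to R = N \to 1 = 1  [\lnot N \lor 1]
R \lor R = 1 \lor 1 = 1
\lnot (R \lor R) = \lnot 1 = 0
(S \to R) \lor \lnot (R \lor R) = 1 \lor 0 = 1
((S \to R) \lor \lnot (R \lor R)) \to R = 1 \to 1 = 1
\lnot (((S \to R) \lor \lnot (R \lor R)) \to R) = \lnot 1 = 0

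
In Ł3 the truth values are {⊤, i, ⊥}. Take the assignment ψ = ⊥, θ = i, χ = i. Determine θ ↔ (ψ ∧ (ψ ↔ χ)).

ψ ↔ χ = ⊥ ↔ i = i
ψ ∧ (ψ ↔ χ) = ⊥ ∧ i = ⊥
θ ↔ (ψ ∧ (ψ ↔ χ)) = i ↔ ⊥ = i

i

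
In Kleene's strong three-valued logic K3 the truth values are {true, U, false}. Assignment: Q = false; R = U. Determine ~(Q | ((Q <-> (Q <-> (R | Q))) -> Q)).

R | Q = U | false = U
Q <-> (R | Q) = false <-> U = U
Q <-> (Q <-> (R | Q)) = false <-> U = U
(Q <-> (Q <-> (R | Q))) -> Q = U -> false = U  [~U | false]
Q | ((Q <-> (Q <-> (R | Q))) -> Q) = false | U = U
~(Q | ((Q <-> (Q <-> (R | Q))) -> Q)) = ~U = U

U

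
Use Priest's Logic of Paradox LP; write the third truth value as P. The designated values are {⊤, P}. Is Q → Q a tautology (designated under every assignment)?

Yes

Every assignment of Q over {⊤, P, ⊥} gives a value in {⊤, P}.
In particular, with Q=P: Q → Q = P.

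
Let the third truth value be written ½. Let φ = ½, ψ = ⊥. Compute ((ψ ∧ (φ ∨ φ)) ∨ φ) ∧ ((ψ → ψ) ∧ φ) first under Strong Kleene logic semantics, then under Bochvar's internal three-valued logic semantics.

In Strong Kleene logic: φ ∨ φ = ½ ∨ ½ = ½
ψ ∧ (φ ∨ φ) = ⊥ ∧ ½ = ⊥
(ψ ∧ (φ ∨ φ)) ∨ φ = ⊥ ∨ ½ = ½
ψ → ψ = ⊥ → ⊥ = ⊤
(ψ → ψ) ∧ φ = ⊤ ∧ ½ = ½
((ψ ∧ (φ ∨ φ)) ∨ φ) ∧ ((ψ → ψ) ∧ φ) = ½ ∧ ½ = ½
In Bochvar's internal three-valued logic: φ ∨ φ = ½ ∨ ½ = ½
ψ ∧ (φ ∨ φ) = ⊥ ∧ ½ = ½
(ψ ∧ (φ ∨ φ)) ∨ φ = ½ ∨ ½ = ½
ψ → ψ = ⊥ → ⊥ = ⊤
(ψ → ψ) ∧ φ = ⊤ ∧ ½ = ½
((ψ ∧ (φ ∨ φ)) ∨ φ) ∧ ((ψ → ψ) ∧ φ) = ½ ∧ ½ = ½

½; ½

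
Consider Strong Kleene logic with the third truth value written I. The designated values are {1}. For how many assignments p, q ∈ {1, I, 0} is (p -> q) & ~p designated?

Designated under: (p=0, q=1); (p=0, q=I); (p=0, q=0).

3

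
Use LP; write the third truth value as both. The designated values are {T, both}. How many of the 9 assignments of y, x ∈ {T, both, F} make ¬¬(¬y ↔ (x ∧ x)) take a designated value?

Of the 9 assignments, 7 give a value in {T, both}.

7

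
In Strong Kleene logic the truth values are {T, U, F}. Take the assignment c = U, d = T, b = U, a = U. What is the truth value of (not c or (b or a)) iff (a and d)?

not c = not U = U
b or a = U or U = U
not c or (b or a) = U or U = U
a and d = U and T = U
(not c or (b or a)) iff (a and d) = U iff U = U

U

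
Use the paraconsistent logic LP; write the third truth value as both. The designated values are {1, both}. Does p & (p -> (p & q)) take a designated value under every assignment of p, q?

Countermodel: p=1, q=0 gives 0, which is not designated.

No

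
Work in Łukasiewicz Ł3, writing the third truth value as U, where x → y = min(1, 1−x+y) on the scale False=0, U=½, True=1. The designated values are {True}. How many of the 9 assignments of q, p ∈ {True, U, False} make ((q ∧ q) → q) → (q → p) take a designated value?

6

Of the 9 assignments, 6 give a value in {True}.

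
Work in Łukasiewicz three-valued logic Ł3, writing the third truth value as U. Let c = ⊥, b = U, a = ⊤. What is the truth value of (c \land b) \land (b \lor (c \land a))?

c \land b = ⊥ \land U = ⊥
c \land a = ⊥ \land ⊤ = ⊥
b \lor (c \land a) = U \lor ⊥ = U
(c \land b) \land (b \lor (c \land a)) = ⊥ \land U = ⊥

⊥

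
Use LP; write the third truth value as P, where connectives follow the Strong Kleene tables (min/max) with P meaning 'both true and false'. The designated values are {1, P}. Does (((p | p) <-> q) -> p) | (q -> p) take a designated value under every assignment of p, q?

Yes

Every assignment of p, q over {1, P, 0} gives a value in {1, P}.
In particular, with p=P, q=P: (((p | p) <-> q) -> p) | (q -> p) = P.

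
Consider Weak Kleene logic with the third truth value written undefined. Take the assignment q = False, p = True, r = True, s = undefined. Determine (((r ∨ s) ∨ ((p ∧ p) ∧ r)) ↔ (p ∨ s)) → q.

undefined

r ∨ s = True ∨ undefined = undefined
p ∧ p = True ∧ True = True
(p ∧ p) ∧ r = True ∧ True = True
(r ∨ s) ∨ ((p ∧ p) ∧ r) = undefined ∨ True = undefined
p ∨ s = True ∨ undefined = undefined
((r ∨ s) ∨ ((p ∧ p) ∧ r)) ↔ (p ∨ s) = undefined ↔ undefined = undefined
(((r ∨ s) ∨ ((p ∧ p) ∧ r)) ↔ (p ∨ s)) → q = undefined → False = undefined  [any arg is the third value ⇒ result is the third value]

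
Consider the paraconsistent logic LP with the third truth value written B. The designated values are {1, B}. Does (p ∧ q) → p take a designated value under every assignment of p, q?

Every assignment of p, q over {1, B, 0} gives a value in {1, B}.
In particular, with p=B, q=B: (p ∧ q) → p = B.

Yes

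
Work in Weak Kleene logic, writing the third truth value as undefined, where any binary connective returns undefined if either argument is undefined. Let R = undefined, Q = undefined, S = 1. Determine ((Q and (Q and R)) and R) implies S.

undefined

Q and R = undefined and undefined = undefined
Q and (Q and R) = undefined and undefined = undefined
(Q and (Q and R)) and R = undefined and undefined = undefined
((Q and (Q and R)) and R) implies S = undefined implies 1 = undefined  [any arg is the third value ⇒ result is the third value]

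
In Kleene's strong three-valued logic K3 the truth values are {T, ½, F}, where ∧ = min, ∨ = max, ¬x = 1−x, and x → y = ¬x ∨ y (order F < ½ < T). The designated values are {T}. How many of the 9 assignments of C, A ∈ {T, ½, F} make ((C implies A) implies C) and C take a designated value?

Designated under: (C=T, A=T); (C=T, A=½); (C=T, A=F).

3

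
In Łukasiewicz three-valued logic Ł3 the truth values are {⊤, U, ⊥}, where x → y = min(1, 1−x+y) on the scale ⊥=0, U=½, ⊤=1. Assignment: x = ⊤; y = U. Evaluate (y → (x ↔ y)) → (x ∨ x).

⊤

x ↔ y = ⊤ ↔ U = U
y → (x ↔ y) = U → U = ⊤
x ∨ x = ⊤ ∨ ⊤ = ⊤
(y → (x ↔ y)) → (x ∨ x) = ⊤ → ⊤ = ⊤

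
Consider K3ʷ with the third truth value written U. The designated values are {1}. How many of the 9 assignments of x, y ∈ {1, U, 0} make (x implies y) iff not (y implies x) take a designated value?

2

Designated under: (x=1, y=0); (x=0, y=1).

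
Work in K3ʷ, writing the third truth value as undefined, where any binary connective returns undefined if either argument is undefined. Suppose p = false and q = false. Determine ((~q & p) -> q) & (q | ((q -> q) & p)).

~q = ~false = true
~q & p = true & false = false
(~q & p) -> q = false -> false = true
q -> q = false -> false = true
(q -> q) & p = true & false = false
q | ((q -> q) & p) = false | false = false
((~q & p) -> q) & (q | ((q -> q) & p)) = true & false = false

false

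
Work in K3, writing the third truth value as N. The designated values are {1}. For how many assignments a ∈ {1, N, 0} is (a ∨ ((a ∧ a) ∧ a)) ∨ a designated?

1

a=1: 1 ✓
a=N: N ·
a=0: 0 ·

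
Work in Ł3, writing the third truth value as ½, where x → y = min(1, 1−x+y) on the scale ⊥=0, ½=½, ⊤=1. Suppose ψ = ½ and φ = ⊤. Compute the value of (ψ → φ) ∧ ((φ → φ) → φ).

⊤

ψ → φ = ½ → ⊤ = ⊤  [min(1, 1−½+1)]
φ → φ = ⊤ → ⊤ = ⊤
(φ → φ) → φ = ⊤ → ⊤ = ⊤
(ψ → φ) ∧ ((φ → φ) → φ) = ⊤ ∧ ⊤ = ⊤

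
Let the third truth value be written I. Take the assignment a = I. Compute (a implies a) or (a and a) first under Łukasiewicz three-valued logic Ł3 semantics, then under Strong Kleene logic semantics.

1; I

In Łukasiewicz three-valued logic Ł3: a implies a = I implies I = 1  [min(1, 1−½+½)]
a and a = I and I = I
(a implies a) or (a and a) = 1 or I = 1
In Strong Kleene logic: a implies a = I implies I = I
a and a = I and I = I
(a implies a) or (a and a) = I or I = I
They differ because Łukasiewicz three-valued logic Ł3 and Strong Kleene logic treat I differently under implication.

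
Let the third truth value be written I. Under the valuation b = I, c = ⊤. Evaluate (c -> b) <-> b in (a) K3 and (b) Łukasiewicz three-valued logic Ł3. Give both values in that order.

In K3: c -> b = ⊤ -> I = I  [~⊤ | I]
(c -> b) <-> b = I <-> I = I
In Łukasiewicz three-valued logic Ł3: c -> b = ⊤ -> I = I  [min(1, 1−1+½)]
(c -> b) <-> b = I <-> I = ⊤
They differ because K3 and Łukasiewicz three-valued logic Ł3 treat I differently under implication.

I; ⊤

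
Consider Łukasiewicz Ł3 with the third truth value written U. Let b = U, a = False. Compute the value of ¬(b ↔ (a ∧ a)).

U

a ∧ a = False ∧ False = False
b ↔ (a ∧ a) = U ↔ False = U
¬(b ↔ (a ∧ a)) = ¬U = U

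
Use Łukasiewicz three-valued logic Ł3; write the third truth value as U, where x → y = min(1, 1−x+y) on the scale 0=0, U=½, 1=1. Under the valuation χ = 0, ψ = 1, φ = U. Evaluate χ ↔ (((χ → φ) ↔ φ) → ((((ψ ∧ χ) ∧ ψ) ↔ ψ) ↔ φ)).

χ → φ = 0 → U = 1  [min(1, 1−0+½)]
(χ → φ) ↔ φ = 1 ↔ U = U
ψ ∧ χ = 1 ∧ 0 = 0
(ψ ∧ χ) ∧ ψ = 0 ∧ 1 = 0
((ψ ∧ χ) ∧ ψ) ↔ ψ = 0 ↔ 1 = 0
(((ψ ∧ χ) ∧ ψ) ↔ ψ) ↔ φ = 0 ↔ U = U
((χ → φ) ↔ φ) → ((((ψ ∧ χ) ∧ ψ) ↔ ψ) ↔ φ) = U → U = 1
χ ↔ (((χ → φ) ↔ φ) → ((((ψ ∧ χ) ∧ ψ) ↔ ψ) ↔ φ)) = 0 ↔ 1 = 0

0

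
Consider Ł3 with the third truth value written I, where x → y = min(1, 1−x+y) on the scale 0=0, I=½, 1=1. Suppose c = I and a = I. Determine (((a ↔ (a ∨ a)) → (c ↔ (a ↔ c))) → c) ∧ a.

I

a ∨ a = I ∨ I = I
a ↔ (a ∨ a) = I ↔ I = 1  [1 − |½−½|]
a ↔ c = I ↔ I = 1
c ↔ (a ↔ c) = I ↔ 1 = I
(a ↔ (a ∨ a)) → (c ↔ (a ↔ c)) = 1 → I = I
((a ↔ (a ∨ a)) → (c ↔ (a ↔ c))) → c = I → I = 1
(((a ↔ (a ∨ a)) → (c ↔ (a ↔ c))) → c) ∧ a = 1 ∧ I = I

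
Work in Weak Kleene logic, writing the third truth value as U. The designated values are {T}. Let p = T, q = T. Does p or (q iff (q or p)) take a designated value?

Yes

q or p = T or T = T
q iff (q or p) = T iff T = T
p or (q iff (q or p)) = T or T = T
T ∈ {T}.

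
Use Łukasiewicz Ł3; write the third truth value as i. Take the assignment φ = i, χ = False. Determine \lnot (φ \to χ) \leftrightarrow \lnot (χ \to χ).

i

φ \to χ = i \to False = i
\lnot (φ \to χ) = \lnot i = i
χ \to χ = False \to False = True
\lnot (χ \to χ) = \lnot True = False
\lnot (φ \to χ) \leftrightarrow \lnot (χ \to χ) = i \leftrightarrow False = i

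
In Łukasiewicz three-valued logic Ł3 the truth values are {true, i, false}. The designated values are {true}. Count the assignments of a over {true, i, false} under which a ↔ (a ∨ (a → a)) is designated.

a=true: true ✓
a=i: i ·
a=false: false ·

1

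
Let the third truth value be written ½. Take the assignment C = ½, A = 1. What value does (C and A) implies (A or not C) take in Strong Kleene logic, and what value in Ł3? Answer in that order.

In Strong Kleene logic: C and A = ½ and 1 = ½
not C = not ½ = ½
A or not C = 1 or ½ = 1
(C and A) implies (A or not C) = ½ implies 1 = 1  [not ½ or 1]
In Ł3: C and A = ½ and 1 = ½
not C = not ½ = ½
A or not C = 1 or ½ = 1
(C and A) implies (A or not C) = ½ implies 1 = 1

1; 1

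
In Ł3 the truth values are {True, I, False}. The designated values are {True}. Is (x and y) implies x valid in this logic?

Yes

Every assignment of x, y over {True, I, False} gives a value in {True}.
In particular, with x=I, y=I: (x and y) implies x = True.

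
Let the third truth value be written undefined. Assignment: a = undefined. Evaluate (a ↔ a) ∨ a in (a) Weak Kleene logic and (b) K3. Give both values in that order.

In Weak Kleene logic: a ↔ a = undefined ↔ undefined = undefined
(a ↔ a) ∨ a = undefined ∨ undefined = undefined
In K3: a ↔ a = undefined ↔ undefined = undefined
(a ↔ a) ∨ a = undefined ∨ undefined = undefined

undefined; undefined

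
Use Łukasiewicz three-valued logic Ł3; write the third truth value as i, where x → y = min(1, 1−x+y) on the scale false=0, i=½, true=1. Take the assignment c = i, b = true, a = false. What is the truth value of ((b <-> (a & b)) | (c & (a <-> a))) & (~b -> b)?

a & b = false & true = false
b <-> (a & b) = true <-> false = false
a <-> a = false <-> false = true
c & (a <-> a) = i & true = i
(b <-> (a & b)) | (c & (a <-> a)) = false | i = i
~b = ~true = false
~b -> b = false -> true = true
((b <-> (a & b)) | (c & (a <-> a))) & (~b -> b) = i & true = i

i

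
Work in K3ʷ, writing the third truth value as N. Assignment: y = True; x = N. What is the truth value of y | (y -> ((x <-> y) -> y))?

N

x <-> y = N <-> True = N
(x <-> y) -> y = N -> True = N  [any arg is the third value ⇒ result is the third value]
y -> ((x <-> y) -> y) = True -> N = N
y | (y -> ((x <-> y) -> y)) = True | N = N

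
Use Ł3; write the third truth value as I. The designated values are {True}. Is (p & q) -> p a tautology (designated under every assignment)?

Every assignment of p, q over {True, I, False} gives a value in {True}.
In particular, with p=I, q=I: (p & q) -> p = True.

Yes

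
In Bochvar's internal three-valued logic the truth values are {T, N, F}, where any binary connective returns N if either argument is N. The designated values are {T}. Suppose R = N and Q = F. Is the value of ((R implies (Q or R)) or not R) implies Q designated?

No

Q or R = F or N = N
R implies (Q or R) = N implies N = N  [any arg is the third value ⇒ result is the third value]
not R = not N = N
(R implies (Q or R)) or not R = N or N = N
((R implies (Q or R)) or not R) implies Q = N implies F = N
N ∉ {T}.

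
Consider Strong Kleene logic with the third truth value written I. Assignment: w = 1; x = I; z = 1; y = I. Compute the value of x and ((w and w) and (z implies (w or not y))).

w and w = 1 and 1 = 1
not y = not I = I
w or not y = 1 or I = 1
z implies (w or not y) = 1 implies 1 = 1
(w and w) and (z implies (w or not y)) = 1 and 1 = 1
x and ((w and w) and (z implies (w or not y))) = I and 1 = I

I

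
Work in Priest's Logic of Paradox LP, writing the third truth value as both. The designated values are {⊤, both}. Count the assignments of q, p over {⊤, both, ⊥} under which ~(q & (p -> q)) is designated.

6

Of the 9 assignments, 6 give a value in {⊤, both}.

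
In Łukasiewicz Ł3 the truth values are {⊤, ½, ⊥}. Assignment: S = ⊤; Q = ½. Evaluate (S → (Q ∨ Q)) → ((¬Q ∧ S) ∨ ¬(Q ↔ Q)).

⊤

Q ∨ Q = ½ ∨ ½ = ½
S → (Q ∨ Q) = ⊤ → ½ = ½
¬Q = ¬½ = ½
¬Q ∧ S = ½ ∧ ⊤ = ½
Q ↔ Q = ½ ↔ ½ = ⊤
¬(Q ↔ Q) = ¬⊤ = ⊥
(¬Q ∧ S) ∨ ¬(Q ↔ Q) = ½ ∨ ⊥ = ½
(S → (Q ∨ Q)) → ((¬Q ∧ S) ∨ ¬(Q ↔ Q)) = ½ → ½ = ⊤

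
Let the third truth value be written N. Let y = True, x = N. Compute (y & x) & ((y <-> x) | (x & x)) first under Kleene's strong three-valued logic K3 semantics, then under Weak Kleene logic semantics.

N; N

In Kleene's strong three-valued logic K3: y & x = True & N = N
y <-> x = True <-> N = N
x & x = N & N = N
(y <-> x) | (x & x) = N | N = N
(y & x) & ((y <-> x) | (x & x)) = N & N = N
In Weak Kleene logic: y & x = True & N = N
y <-> x = True <-> N = N
x & x = N & N = N
(y <-> x) | (x & x) = N | N = N
(y & x) & ((y <-> x) | (x & x)) = N & N = N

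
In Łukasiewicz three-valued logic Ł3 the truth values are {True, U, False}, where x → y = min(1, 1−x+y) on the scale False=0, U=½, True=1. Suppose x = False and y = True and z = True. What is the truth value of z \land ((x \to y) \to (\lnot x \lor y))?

True

x \to y = False \to True = True
\lnot x = \lnot False = True
\lnot x \lor y = True \lor True = True
(x \to y) \to (\lnot x \lor y) = True \to True = True
z \land ((x \to y) \to (\lnot x \lor y)) = True \land True = True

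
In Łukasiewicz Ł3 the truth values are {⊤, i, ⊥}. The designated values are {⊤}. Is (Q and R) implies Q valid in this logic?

Yes

Every assignment of Q, R over {⊤, i, ⊥} gives a value in {⊤}.
In particular, with Q=i, R=i: (Q and R) implies Q = ⊤.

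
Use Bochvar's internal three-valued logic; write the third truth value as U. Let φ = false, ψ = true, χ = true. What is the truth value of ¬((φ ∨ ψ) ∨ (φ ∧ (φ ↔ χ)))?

φ ∨ ψ = false ∨ true = true
φ ↔ χ = false ↔ true = false
φ ∧ (φ ↔ χ) = false ∧ false = false
(φ ∨ ψ) ∨ (φ ∧ (φ ↔ χ)) = true ∨ false = true
¬((φ ∨ ψ) ∨ (φ ∧ (φ ↔ χ))) = ¬true = false

false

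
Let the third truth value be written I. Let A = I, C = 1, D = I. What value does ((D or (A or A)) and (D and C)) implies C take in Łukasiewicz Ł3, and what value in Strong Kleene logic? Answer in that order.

In Łukasiewicz Ł3: A or A = I or I = I
D or (A or A) = I or I = I
D and C = I and 1 = I
(D or (A or A)) and (D and C) = I and I = I
((D or (A or A)) and (D and C)) implies C = I implies 1 = 1  [min(1, 1−½+1)]
In Strong Kleene logic: A or A = I or I = I
D or (A or A) = I or I = I
D and C = I and 1 = I
(D or (A or A)) and (D and C) = I and I = I
((D or (A or A)) and (D and C)) implies C = I implies 1 = 1  [not I or 1]

1; 1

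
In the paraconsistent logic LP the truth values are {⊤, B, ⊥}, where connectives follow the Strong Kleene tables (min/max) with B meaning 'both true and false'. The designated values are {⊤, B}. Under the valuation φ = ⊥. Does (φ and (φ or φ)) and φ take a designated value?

No

φ or φ = ⊥ or ⊥ = ⊥
φ and (φ or φ) = ⊥ and ⊥ = ⊥
(φ and (φ or φ)) and φ = ⊥ and ⊥ = ⊥
⊥ ∉ {⊤, B}.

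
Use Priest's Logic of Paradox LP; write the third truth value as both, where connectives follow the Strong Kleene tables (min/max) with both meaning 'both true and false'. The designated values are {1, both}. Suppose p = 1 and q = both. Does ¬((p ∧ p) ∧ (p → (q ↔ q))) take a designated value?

Yes

p ∧ p = 1 ∧ 1 = 1
q ↔ q = both ↔ both = both
p → (q ↔ q) = 1 → both = both  [¬1 ∨ both]
(p ∧ p) ∧ (p → (q ↔ q)) = 1 ∧ both = both
¬((p ∧ p) ∧ (p → (q ↔ q))) = ¬both = both
both ∈ {1, both}.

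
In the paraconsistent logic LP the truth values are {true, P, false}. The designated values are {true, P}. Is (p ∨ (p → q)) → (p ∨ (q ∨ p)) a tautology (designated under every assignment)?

Countermodel: p=false, q=false gives false, which is not designated.

No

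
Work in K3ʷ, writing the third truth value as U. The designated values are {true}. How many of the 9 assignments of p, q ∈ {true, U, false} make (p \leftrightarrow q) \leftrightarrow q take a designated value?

2

Designated under: (p=true, q=true); (p=true, q=false).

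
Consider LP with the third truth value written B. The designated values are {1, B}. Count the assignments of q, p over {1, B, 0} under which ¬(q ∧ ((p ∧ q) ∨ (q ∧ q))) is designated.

Of the 9 assignments, 6 give a value in {1, B}.

6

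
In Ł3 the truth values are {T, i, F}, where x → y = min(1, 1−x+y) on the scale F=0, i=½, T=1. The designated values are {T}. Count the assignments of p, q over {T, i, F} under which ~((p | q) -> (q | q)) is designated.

1

Designated under: (p=T, q=F).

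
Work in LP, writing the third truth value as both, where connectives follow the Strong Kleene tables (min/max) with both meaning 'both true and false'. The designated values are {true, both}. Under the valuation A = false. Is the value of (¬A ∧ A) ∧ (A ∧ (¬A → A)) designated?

¬A = ¬false = true
¬A ∧ A = true ∧ false = false
¬A = ¬false = true
¬A → A = true → false = false
A ∧ (¬A → A) = false ∧ false = false
(¬A ∧ A) ∧ (A ∧ (¬A → A)) = false ∧ false = false
false ∉ {true, both}.

No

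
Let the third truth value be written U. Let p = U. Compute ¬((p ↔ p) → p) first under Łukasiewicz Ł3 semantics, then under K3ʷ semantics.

In Łukasiewicz Ł3: p ↔ p = U ↔ U = true  [1 − |½−½|]
(p ↔ p) → p = true → U = U
¬((p ↔ p) → p) = ¬U = U
In K3ʷ: p ↔ p = U ↔ U = U
(p ↔ p) → p = U → U = U  [any arg is the third value ⇒ result is the third value]
¬((p ↔ p) → p) = ¬U = U

U; U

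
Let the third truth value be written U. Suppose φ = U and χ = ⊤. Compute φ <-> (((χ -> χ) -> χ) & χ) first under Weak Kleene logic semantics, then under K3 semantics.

In Weak Kleene logic: χ -> χ = ⊤ -> ⊤ = ⊤
(χ -> χ) -> χ = ⊤ -> ⊤ = ⊤
((χ -> χ) -> χ) & χ = ⊤ & ⊤ = ⊤
φ <-> (((χ -> χ) -> χ) & χ) = U <-> ⊤ = U
In K3: χ -> χ = ⊤ -> ⊤ = ⊤
(χ -> χ) -> χ = ⊤ -> ⊤ = ⊤
((χ -> χ) -> χ) & χ = ⊤ & ⊤ = ⊤
φ <-> (((χ -> χ) -> χ) & χ) = U <-> ⊤ = U

U; U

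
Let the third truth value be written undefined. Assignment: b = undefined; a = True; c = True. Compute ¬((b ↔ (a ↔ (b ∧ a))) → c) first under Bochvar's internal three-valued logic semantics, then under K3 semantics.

In Bochvar's internal three-valued logic: b ∧ a = undefined ∧ True = undefined
a ↔ (b ∧ a) = True ↔ undefined = undefined
b ↔ (a ↔ (b ∧ a)) = undefined ↔ undefined = undefined
(b ↔ (a ↔ (b ∧ a))) → c = undefined → True = undefined
¬((b ↔ (a ↔ (b ∧ a))) → c) = ¬undefined = undefined
In K3: b ∧ a = undefined ∧ True = undefined
a ↔ (b ∧ a) = True ↔ undefined = undefined
b ↔ (a ↔ (b ∧ a)) = undefined ↔ undefined = undefined
(b ↔ (a ↔ (b ∧ a))) → c = undefined → True = True
¬((b ↔ (a ↔ (b ∧ a))) → c) = ¬True = False
They differ because Bochvar's internal three-valued logic and K3 treat undefined differently under the binary connectives.

undefined; False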